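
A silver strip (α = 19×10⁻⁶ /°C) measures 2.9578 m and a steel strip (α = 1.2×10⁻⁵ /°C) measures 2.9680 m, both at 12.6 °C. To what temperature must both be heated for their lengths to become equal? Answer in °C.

Equal length when α₁L₁ΔT − α₂L₂ΔT = L₂ − L₁ = 1.02×10⁻² m
α₁L₁ = 5.61982×10⁻⁵, α₂L₂ = 3.5616×10⁻⁵ → Δ(αL) = 2.05822×10⁻⁵ m/K
ΔT = 1.02×10⁻² / 2.05822×10⁻⁵ = 495.574 K, so T = 12.6 + 495.574 = 508.174 °C

T = 508.2 °C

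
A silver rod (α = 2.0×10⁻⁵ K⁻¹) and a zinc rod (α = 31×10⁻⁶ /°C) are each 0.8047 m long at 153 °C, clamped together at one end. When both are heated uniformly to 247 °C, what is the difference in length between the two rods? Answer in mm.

ΔT = 94 K
silver: ΔL = 2.0×10⁻⁵ × 0.8047 m × 94 = 1.5128×10⁻³ m = 1.5128 mm
zinc: ΔL = 31×10⁻⁶ × 0.8047 m × 94 = 2.3449×10⁻³ m = 2.3449 mm
difference = 2.3449 − 1.5128 = 0.8321 mm

0.832 mm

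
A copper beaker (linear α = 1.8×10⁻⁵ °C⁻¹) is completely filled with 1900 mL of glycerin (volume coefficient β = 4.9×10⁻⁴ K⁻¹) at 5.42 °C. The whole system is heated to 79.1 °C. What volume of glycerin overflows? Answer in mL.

61.0 mL

The beaker also expands: β_container ≈ 3α = 5.4×10⁻⁵ /K
Net overflow = V₀(β_liq − 3α_cont)ΔT
β − 3α = 4.90×10⁻⁴ − 5.4×10⁻⁵ = 4.36×10⁻⁴ /K; ΔT = 73.68 K
ΔV = 1900 × 4.36×10⁻⁴ × 73.68 = 61.0 mL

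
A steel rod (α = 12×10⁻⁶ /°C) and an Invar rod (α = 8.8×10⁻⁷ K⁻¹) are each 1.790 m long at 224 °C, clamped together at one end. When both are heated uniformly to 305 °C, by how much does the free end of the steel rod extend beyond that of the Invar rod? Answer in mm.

1.61 mm

ΔT = 81 K
steel: ΔL = 12×10⁻⁶ × 1.790 m × 81 = 1.7399×10⁻³ m = 1.7399 mm
Invar: ΔL = 8.8×10⁻⁷ × 1.790 m × 81 = 1.2759×10⁻⁴ m = 0.12759 mm
difference = 1.7399 − 0.12759 = 1.61231 mm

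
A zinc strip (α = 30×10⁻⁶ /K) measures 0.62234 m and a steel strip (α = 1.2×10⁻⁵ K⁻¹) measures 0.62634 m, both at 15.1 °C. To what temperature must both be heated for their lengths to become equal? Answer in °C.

L₁(1 + α₁ΔT) = L₂(1 + α₂ΔT) ⇒ ΔT = (L₂ − L₁)/(α₁L₁ − α₂L₂)
L₂ − L₁ = 0.62634 − 0.62234 = 4.00×10⁻³ m
α₁L₁ − α₂L₂ = 30×10⁻⁶×0.62234 − 1.2×10⁻⁵×0.62634 = 1.115412×10⁻⁵ m/K
ΔT = 4.00×10⁻³ / 1.115412×10⁻⁵ = 358.612 K
T = 15.1 + 358.612 = 373.712 °C

T = 373.7 °C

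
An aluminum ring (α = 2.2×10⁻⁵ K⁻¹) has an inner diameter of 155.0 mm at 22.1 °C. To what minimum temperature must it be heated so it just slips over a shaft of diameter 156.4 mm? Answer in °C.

Required Δd = 156.4 − 155.0 = 1.4 mm
Δd = αd₀ΔT ⇒ ΔT = Δd/(αd₀) = 1.4 / (2.2×10⁻⁵ × 155.0) = 410.56 K
T_min = 22.1 + 410.56 = 432.66 °C

T = 433 °C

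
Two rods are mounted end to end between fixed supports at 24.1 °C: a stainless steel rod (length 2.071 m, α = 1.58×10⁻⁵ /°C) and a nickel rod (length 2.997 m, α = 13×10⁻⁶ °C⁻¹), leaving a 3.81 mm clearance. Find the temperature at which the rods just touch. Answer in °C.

α₁L₁ = 3.27218×10⁻⁵ m/K, α₂L₂ = 3.8961×10⁻⁵ m/K → total 7.16828×10⁻⁵ m/K
ΔT = g/(α₁L₁+α₂L₂) = 3.81×10⁻³ / 7.16828×10⁻⁵ = 53.151 K
T = 24.1 + 53.151 = 77.251 °C

T = 77.3 °C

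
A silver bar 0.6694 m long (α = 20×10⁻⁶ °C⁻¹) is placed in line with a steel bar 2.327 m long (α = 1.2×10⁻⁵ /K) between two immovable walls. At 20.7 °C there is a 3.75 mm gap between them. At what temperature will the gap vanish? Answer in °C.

α₁L₁ = 1.3388×10⁻⁵ m/K, α₂L₂ = 2.7924×10⁻⁵ m/K → total 4.1312×10⁻⁵ m/K
ΔT = g/(α₁L₁+α₂L₂) = 3.75×10⁻³ / 4.1312×10⁻⁵ = 90.77 K
T = 20.7 + 90.77 = 111.47 °C

T = 111 °C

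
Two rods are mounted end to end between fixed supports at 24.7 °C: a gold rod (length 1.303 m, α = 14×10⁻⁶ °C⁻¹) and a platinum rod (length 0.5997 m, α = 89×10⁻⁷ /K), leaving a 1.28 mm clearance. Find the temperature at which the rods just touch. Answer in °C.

Gap closes when ΔL₁ + ΔL₂ = 1.28 mm = 1.28×10⁻³ m
(α₁L₁ + α₂L₂)ΔT = g
α₁L₁ + α₂L₂ = 14×10⁻⁶×1.303 + 89×10⁻⁷×0.5997 = 2.357933×10⁻⁵ m/K
ΔT = 1.28×10⁻³ / 2.357933×10⁻⁵ = 54.285 K
T = 24.7 + 54.285 = 78.985 °C

T = 79.0 °C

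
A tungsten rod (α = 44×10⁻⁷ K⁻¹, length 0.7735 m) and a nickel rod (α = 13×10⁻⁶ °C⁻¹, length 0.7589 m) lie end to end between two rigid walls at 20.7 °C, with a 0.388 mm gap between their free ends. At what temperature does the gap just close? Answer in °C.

T = 49.9 °C

Gap closes when ΔL₁ + ΔL₂ = 0.388 mm = 3.88×10⁻⁴ m
(α₁L₁ + α₂L₂)ΔT = g
α₁L₁ + α₂L₂ = 44×10⁻⁷×0.7735 + 13×10⁻⁶×0.7589 = 1.32691×10⁻⁵ m/K
ΔT = 3.88×10⁻⁴ / 1.32691×10⁻⁵ = 29.241 K
T = 20.7 + 29.241 = 49.941 °C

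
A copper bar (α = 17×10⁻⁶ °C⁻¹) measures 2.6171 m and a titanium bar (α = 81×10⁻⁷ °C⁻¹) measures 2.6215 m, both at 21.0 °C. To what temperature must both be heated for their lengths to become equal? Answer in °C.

T = 210.2 °C

L₁(1 + α₁ΔT) = L₂(1 + α₂ΔT) ⇒ ΔT = (L₂ − L₁)/(α₁L₁ − α₂L₂)
L₂ − L₁ = 2.6215 − 2.6171 = 4.40×10⁻³ m
α₁L₁ − α₂L₂ = 17×10⁻⁶×2.6171 − 81×10⁻⁷×2.6215 = 2.325655×10⁻⁵ m/K
ΔT = 4.40×10⁻³ / 2.325655×10⁻⁵ = 189.194 K
T = 21.0 + 189.194 = 210.194 °C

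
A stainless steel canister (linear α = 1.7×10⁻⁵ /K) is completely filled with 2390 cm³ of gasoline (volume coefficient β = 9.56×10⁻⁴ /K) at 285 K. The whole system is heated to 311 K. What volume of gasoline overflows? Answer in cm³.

The canister also expands: β_container ≈ 3α = 5.1×10⁻⁵ /K
Net overflow = V₀(β_liq − 3α_cont)ΔT
β − 3α = 9.56×10⁻⁴ − 5.1×10⁻⁵ = 9.05×10⁻⁴ /K; ΔT = 26 K
ΔV = 2390 × 9.05×10⁻⁴ × 26 = 56.2 cm³

56.2 cm³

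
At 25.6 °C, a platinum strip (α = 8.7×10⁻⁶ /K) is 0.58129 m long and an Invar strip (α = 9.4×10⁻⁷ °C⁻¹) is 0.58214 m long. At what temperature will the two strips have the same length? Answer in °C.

Equal length when α₁L₁ΔT − α₂L₂ΔT = L₂ − L₁ = 8.50×10⁻⁴ m
α₁L₁ = 5.057223×10⁻⁶, α₂L₂ = 5.472116×10⁻⁷ → Δ(αL) = 4.5100114×10⁻⁶ m/K
ΔT = 8.50×10⁻⁴ / 4.5100114×10⁻⁶ = 188.470 K, so T = 25.6 + 188.470 = 214.070 °C

T = 214.1 °C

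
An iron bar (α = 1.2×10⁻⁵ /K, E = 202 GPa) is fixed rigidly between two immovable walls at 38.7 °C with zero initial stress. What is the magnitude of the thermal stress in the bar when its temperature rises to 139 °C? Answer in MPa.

Fully constrained: the free strain ε = αΔT is blocked, so σ = Eε = EαΔT.
|ΔT| = 100.3 K
σ = 202×10⁹ × 1.2×10⁻⁵ × 100.3 = 2.43×10⁸ Pa

σ = 243 MPa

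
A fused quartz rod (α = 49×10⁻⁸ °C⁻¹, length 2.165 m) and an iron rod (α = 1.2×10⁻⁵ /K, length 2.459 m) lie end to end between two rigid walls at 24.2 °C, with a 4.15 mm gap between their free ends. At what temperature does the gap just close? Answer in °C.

α₁L₁ = 1.06085×10⁻⁶ m/K, α₂L₂ = 2.9508×10⁻⁵ m/K → total 3.056885×10⁻⁵ m/K
ΔT = g/(α₁L₁+α₂L₂) = 4.15×10⁻³ / 3.056885×10⁻⁵ = 135.76 K
T = 24.2 + 135.76 = 159.96 °C

T = 160 °C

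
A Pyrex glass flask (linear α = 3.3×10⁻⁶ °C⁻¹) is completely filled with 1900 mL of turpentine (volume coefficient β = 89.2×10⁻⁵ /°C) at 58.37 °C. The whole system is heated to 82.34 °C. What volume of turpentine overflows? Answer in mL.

The flask also expands: β_container ≈ 3α = 9.9×10⁻⁶ /K
Net overflow = V₀(β_liq − 3α_cont)ΔT
β − 3α = 8.92×10⁻⁴ − 9.9×10⁻⁶ = 8.821×10⁻⁴ /K; ΔT = 23.97 K
ΔV = 1900 × 8.821×10⁻⁴ × 23.97 = 40.2 mL

40.2 mL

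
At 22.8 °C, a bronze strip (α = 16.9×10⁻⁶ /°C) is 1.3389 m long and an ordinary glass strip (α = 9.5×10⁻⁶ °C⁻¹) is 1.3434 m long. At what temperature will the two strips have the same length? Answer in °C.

Equal length when α₁L₁ΔT − α₂L₂ΔT = L₂ − L₁ = 4.50×10⁻³ m
α₁L₁ = 2.262741×10⁻⁵, α₂L₂ = 1.27623×10⁻⁵ → Δ(αL) = 9.86511×10⁻⁶ m/K
ΔT = 4.50×10⁻³ / 9.86511×10⁻⁶ = 456.153 K, so T = 22.8 + 456.153 = 478.953 °C

T = 479.0 °C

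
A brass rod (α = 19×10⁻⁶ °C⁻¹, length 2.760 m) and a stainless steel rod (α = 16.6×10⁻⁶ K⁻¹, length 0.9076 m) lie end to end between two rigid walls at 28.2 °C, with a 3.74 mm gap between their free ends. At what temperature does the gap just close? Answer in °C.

α₁L₁ = 5.244×10⁻⁵ m/K, α₂L₂ = 1.506616×10⁻⁵ m/K → total 6.750616×10⁻⁵ m/K
ΔT = g/(α₁L₁+α₂L₂) = 3.74×10⁻³ / 6.750616×10⁻⁵ = 55.402 K
T = 28.2 + 55.402 = 83.602 °C

T = 83.6 °C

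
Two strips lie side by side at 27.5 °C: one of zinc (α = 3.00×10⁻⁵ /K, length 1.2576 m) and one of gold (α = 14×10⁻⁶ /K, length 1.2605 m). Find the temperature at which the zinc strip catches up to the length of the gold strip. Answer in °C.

L₁(1 + α₁ΔT) = L₂(1 + α₂ΔT) ⇒ ΔT = (L₂ − L₁)/(α₁L₁ − α₂L₂)
L₂ − L₁ = 1.2605 − 1.2576 = 2.90×10⁻³ m
α₁L₁ − α₂L₂ = 3.00×10⁻⁵×1.2576 − 14×10⁻⁶×1.2605 = 2.0081×10⁻⁵ m/K
ΔT = 2.90×10⁻³ / 2.0081×10⁻⁵ = 144.415 K
T = 27.5 + 144.415 = 171.915 °C

T = 171.9 °C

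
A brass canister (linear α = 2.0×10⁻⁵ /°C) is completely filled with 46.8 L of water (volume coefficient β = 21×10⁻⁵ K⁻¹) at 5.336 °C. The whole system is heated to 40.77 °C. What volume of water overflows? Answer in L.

0.249 L

The canister also expands: β_container ≈ 3α = 6.0×10⁻⁵ /K
Net overflow = V₀(β_liq − 3α_cont)ΔT
β − 3α = 2.10×10⁻⁴ − 6.0×10⁻⁵ = 1.50×10⁻⁴ /K; ΔT = 35.434 K
ΔV = 46.8 × 1.50×10⁻⁴ × 35.434 = 0.249 L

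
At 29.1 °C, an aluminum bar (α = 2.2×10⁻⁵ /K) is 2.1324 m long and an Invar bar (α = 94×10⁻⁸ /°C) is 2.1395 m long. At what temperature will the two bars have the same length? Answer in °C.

Equal length when α₁L₁ΔT − α₂L₂ΔT = L₂ − L₁ = 7.10×10⁻³ m
α₁L₁ = 4.69128×10⁻⁵, α₂L₂ = 2.01113×10⁻⁶ → Δ(αL) = 4.490167×10⁻⁵ m/K
ΔT = 7.10×10⁻³ / 4.490167×10⁻⁵ = 158.123 K, so T = 29.1 + 158.123 = 187.223 °C

T = 187.2 °C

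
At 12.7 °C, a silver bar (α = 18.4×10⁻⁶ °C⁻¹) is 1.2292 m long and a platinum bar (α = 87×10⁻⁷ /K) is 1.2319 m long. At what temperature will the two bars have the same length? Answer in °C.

L₁(1 + α₁ΔT) = L₂(1 + α₂ΔT) ⇒ ΔT = (L₂ − L₁)/(α₁L₁ − α₂L₂)
L₂ − L₁ = 1.2319 − 1.2292 = 2.70×10⁻³ m
α₁L₁ − α₂L₂ = 18.4×10⁻⁶×1.2292 − 87×10⁻⁷×1.2319 = 1.189975×10⁻⁵ m/K
ΔT = 2.70×10⁻³ / 1.189975×10⁻⁵ = 226.896 K
T = 12.7 + 226.896 = 239.596 °C

T = 239.6 °C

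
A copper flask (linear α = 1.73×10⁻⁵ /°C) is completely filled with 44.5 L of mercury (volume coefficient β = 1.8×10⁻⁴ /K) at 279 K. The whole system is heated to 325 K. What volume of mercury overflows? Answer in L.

The flask also expands: β_container ≈ 3α = 5.19×10⁻⁵ /K
Net overflow = V₀(β_liq − 3α_cont)ΔT
β − 3α = 1.80×10⁻⁴ − 5.19×10⁻⁵ = 1.281×10⁻⁴ /K; ΔT = 46 K
ΔV = 44.5 × 1.281×10⁻⁴ × 46 = 0.262 L

0.262 L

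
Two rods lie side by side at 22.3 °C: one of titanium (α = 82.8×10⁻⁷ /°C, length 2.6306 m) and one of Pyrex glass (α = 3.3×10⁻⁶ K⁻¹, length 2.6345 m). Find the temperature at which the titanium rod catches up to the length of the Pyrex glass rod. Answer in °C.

L₁(1 + α₁ΔT) = L₂(1 + α₂ΔT) ⇒ ΔT = (L₂ − L₁)/(α₁L₁ − α₂L₂)
L₂ − L₁ = 2.6345 − 2.6306 = 3.90×10⁻³ m
α₁L₁ − α₂L₂ = 82.8×10⁻⁷×2.6306 − 3.3×10⁻⁶×2.6345 = 1.3087518×10⁻⁵ m/K
ΔT = 3.90×10⁻³ / 1.3087518×10⁻⁵ = 297.994 K
T = 22.3 + 297.994 = 320.294 °C

T = 320.3 °C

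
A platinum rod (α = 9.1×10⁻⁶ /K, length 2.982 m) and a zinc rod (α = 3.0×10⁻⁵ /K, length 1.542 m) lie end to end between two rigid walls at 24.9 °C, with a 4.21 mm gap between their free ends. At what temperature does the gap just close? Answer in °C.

T = 82.3 °C

α₁L₁ = 2.71362×10⁻⁵ m/K, α₂L₂ = 4.626×10⁻⁵ m/K → total 7.33962×10⁻⁵ m/K
ΔT = g/(α₁L₁+α₂L₂) = 4.21×10⁻³ / 7.33962×10⁻⁵ = 57.360 K
T = 24.9 + 57.360 = 82.260 °C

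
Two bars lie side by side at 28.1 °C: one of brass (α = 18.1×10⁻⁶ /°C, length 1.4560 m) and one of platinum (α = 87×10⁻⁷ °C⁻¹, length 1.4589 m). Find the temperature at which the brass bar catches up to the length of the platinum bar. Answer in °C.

Equal length when α₁L₁ΔT − α₂L₂ΔT = L₂ − L₁ = 2.90×10⁻³ m
α₁L₁ = 2.63536×10⁻⁵, α₂L₂ = 1.269243×10⁻⁵ → Δ(αL) = 1.366117×10⁻⁵ m/K
ΔT = 2.90×10⁻³ / 1.366117×10⁻⁵ = 212.281 K, so T = 28.1 + 212.281 = 240.381 °C

T = 240.4 °C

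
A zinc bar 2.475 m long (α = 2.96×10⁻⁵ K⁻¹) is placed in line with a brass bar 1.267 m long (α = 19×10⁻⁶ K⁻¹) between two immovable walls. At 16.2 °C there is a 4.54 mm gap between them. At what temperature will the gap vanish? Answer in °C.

Gap closes when ΔL₁ + ΔL₂ = 4.54 mm = 4.54×10⁻³ m
(α₁L₁ + α₂L₂)ΔT = g
α₁L₁ + α₂L₂ = 2.96×10⁻⁵×2.475 + 19×10⁻⁶×1.267 = 9.7333×10⁻⁵ m/K
ΔT = 4.54×10⁻³ / 9.7333×10⁻⁵ = 46.644 K
T = 16.2 + 46.644 = 62.844 °C

T = 62.8 °C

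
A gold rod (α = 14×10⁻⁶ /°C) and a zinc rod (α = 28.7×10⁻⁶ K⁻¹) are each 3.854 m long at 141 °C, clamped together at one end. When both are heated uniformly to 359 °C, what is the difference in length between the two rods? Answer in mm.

ΔT = 218 K
gold: ΔL = 14×10⁻⁶ × 3.854 m × 218 = 1.1762×10⁻² m = 11.762 mm
zinc: ΔL = 28.7×10⁻⁶ × 3.854 m × 218 = 2.4113×10⁻² m = 24.113 mm
difference = 24.113 − 11.762 = 12.351 mm

12.4 mm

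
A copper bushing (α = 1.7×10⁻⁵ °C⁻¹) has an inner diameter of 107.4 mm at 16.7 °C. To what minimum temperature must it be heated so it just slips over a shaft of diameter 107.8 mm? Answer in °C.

T = 236 °C

Required Δd = 107.8 − 107.4 = 0.4 mm
Δd = αd₀ΔT ⇒ ΔT = Δd/(αd₀) = 0.4 / (1.7×10⁻⁵ × 107.4) = 219.08 K
T_min = 16.7 + 219.08 = 235.78 °C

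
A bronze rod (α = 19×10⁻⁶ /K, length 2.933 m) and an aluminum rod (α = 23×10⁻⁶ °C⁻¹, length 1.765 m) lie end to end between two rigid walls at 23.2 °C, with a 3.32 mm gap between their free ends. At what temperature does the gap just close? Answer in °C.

α₁L₁ = 5.5727×10⁻⁵ m/K, α₂L₂ = 4.0595×10⁻⁵ m/K → total 9.6322×10⁻⁵ m/K
ΔT = g/(α₁L₁+α₂L₂) = 3.32×10⁻³ / 9.6322×10⁻⁵ = 34.468 K
T = 23.2 + 34.468 = 57.668 °C

T = 57.7 °C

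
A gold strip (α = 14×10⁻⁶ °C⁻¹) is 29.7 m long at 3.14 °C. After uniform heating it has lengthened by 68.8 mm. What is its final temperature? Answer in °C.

T = 169 °C

ΔL = αL₀ΔT ⇒ ΔT = ΔL / (αL₀)
ΔT = 68.8×10⁻³ m / (14×10⁻⁶ × 29.7 m) = 165.46 K
T = 3.14 + 165.46 = 168.60 °C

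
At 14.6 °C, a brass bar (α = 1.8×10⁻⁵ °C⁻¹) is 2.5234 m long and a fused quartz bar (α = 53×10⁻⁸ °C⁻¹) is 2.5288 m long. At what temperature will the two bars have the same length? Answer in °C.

Equal length when α₁L₁ΔT − α₂L₂ΔT = L₂ − L₁ = 5.40×10⁻³ m
α₁L₁ = 4.54212×10⁻⁵, α₂L₂ = 1.340264×10⁻⁶ → Δ(αL) = 4.4080936×10⁻⁵ m/K
ΔT = 5.40×10⁻³ / 4.4080936×10⁻⁵ = 122.502 K, so T = 14.6 + 122.502 = 137.102 °C

T = 137.1 °C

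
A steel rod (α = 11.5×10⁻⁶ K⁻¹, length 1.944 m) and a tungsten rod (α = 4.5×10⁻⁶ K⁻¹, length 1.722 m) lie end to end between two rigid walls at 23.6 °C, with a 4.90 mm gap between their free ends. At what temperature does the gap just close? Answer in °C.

Gap closes when ΔL₁ + ΔL₂ = 4.90 mm = 4.90×10⁻³ m
(α₁L₁ + α₂L₂)ΔT = g
α₁L₁ + α₂L₂ = 11.5×10⁻⁶×1.944 + 4.5×10⁻⁶×1.722 = 3.0105×10⁻⁵ m/K
ΔT = 4.90×10⁻³ / 3.0105×10⁻⁵ = 162.76 K
T = 23.6 + 162.76 = 186.36 °C

T = 186 °C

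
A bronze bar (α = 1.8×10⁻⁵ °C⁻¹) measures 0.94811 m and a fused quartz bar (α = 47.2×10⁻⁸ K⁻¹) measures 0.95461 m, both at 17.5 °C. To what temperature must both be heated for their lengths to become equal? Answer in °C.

T = 408.7 °C

L₁(1 + α₁ΔT) = L₂(1 + α₂ΔT) ⇒ ΔT = (L₂ − L₁)/(α₁L₁ − α₂L₂)
L₂ − L₁ = 0.95461 − 0.94811 = 6.50×10⁻³ m
α₁L₁ − α₂L₂ = 1.8×10⁻⁵×0.94811 − 47.2×10⁻⁸×0.95461 = 1.661540408×10⁻⁵ m/K
ΔT = 6.50×10⁻³ / 1.661540408×10⁻⁵ = 391.203 K
T = 17.5 + 391.203 = 408.703 °C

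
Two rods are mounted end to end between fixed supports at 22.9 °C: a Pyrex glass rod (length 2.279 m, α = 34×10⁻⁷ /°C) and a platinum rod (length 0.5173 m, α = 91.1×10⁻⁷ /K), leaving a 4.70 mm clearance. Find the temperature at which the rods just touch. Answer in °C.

T = 400 °C

α₁L₁ = 7.7486×10⁻⁶ m/K, α₂L₂ = 4.712603×10⁻⁶ m/K → total 1.2461203×10⁻⁵ m/K
ΔT = g/(α₁L₁+α₂L₂) = 4.70×10⁻³ / 1.2461203×10⁻⁵ = 377.17 K
T = 22.9 + 377.17 = 400.07 °C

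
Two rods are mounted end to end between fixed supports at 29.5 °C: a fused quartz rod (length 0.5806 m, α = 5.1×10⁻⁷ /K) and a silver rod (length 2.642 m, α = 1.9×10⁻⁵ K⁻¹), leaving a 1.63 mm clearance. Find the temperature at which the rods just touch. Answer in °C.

Gap closes when ΔL₁ + ΔL₂ = 1.63 mm = 1.63×10⁻³ m
(α₁L₁ + α₂L₂)ΔT = g
α₁L₁ + α₂L₂ = 5.1×10⁻⁷×0.5806 + 1.9×10⁻⁵×2.642 = 5.0494106×10⁻⁵ m/K
ΔT = 1.63×10⁻³ / 5.0494106×10⁻⁵ = 32.281 K
T = 29.5 + 32.281 = 61.781 °C

T = 61.8 °C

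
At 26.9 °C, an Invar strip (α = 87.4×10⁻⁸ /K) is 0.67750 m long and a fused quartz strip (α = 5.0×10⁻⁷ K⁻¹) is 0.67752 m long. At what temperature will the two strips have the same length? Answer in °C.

T = 105.8 °C

L₁(1 + α₁ΔT) = L₂(1 + α₂ΔT) ⇒ ΔT = (L₂ − L₁)/(α₁L₁ − α₂L₂)
L₂ − L₁ = 0.67752 − 0.67750 = 2.00×10⁻⁵ m
α₁L₁ − α₂L₂ = 87.4×10⁻⁸×0.67750 − 5.0×10⁻⁷×0.67752 = 2.53375×10⁻⁷ m/K
ΔT = 2.00×10⁻⁵ / 2.53375×10⁻⁷ = 78.934 K
T = 26.9 + 78.934 = 105.834 °C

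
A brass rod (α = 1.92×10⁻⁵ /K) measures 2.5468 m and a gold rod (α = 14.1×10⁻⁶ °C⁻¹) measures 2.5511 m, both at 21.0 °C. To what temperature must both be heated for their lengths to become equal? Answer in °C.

L₁(1 + α₁ΔT) = L₂(1 + α₂ΔT) ⇒ ΔT = (L₂ − L₁)/(α₁L₁ − α₂L₂)
L₂ − L₁ = 2.5511 − 2.5468 = 4.30×10⁻³ m
α₁L₁ − α₂L₂ = 1.92×10⁻⁵×2.5468 − 14.1×10⁻⁶×2.5511 = 1.292805×10⁻⁵ m/K
ΔT = 4.30×10⁻³ / 1.292805×10⁻⁵ = 332.610 K
T = 21.0 + 332.610 = 353.610 °C

T = 353.6 °C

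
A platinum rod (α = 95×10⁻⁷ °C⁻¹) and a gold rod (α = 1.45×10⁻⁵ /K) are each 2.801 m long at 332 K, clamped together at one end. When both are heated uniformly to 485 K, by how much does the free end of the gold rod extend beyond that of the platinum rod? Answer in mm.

ΔT = 153 K
platinum: ΔL = 95×10⁻⁷ × 2.801 m × 153 = 4.0713×10⁻³ m = 4.0713 mm
gold: ΔL = 1.45×10⁻⁵ × 2.801 m × 153 = 6.2140×10⁻³ m = 6.2140 mm
difference = 6.2140 − 4.0713 = 2.1427 mm

2.14 mm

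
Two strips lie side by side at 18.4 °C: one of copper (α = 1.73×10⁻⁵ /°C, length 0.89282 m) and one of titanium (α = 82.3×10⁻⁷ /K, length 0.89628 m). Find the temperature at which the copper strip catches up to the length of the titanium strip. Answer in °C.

T = 447.2 °C

Equal length when α₁L₁ΔT − α₂L₂ΔT = L₂ − L₁ = 3.46×10⁻³ m
α₁L₁ = 1.5445786×10⁻⁵, α₂L₂ = 7.3763844×10⁻⁶ → Δ(αL) = 8.0694016×10⁻⁶ m/K
ΔT = 3.46×10⁻³ / 8.0694016×10⁻⁶ = 428.780 K, so T = 18.4 + 428.780 = 447.180 °C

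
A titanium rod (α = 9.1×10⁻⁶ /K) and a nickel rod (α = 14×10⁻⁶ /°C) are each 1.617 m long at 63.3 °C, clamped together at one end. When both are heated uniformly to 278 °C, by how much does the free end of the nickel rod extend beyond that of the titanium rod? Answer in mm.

1.70 mm

ΔT = 214.7 K
titanium: ΔL = 9.1×10⁻⁶ × 1.617 m × 214.7 = 3.1592×10⁻³ m = 3.1592 mm
nickel: ΔL = 14×10⁻⁶ × 1.617 m × 214.7 = 4.8604×10⁻³ m = 4.8604 mm
difference = 4.8604 − 3.1592 = 1.7012 mm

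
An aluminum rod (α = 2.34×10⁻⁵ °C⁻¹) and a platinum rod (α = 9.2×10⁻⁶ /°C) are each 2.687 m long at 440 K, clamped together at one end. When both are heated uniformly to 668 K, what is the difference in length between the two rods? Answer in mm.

ΔT = 228 K
aluminum: ΔL = 2.34×10⁻⁵ × 2.687 m × 228 = 1.4336×10⁻² m = 14.336 mm
platinum: ΔL = 9.2×10⁻⁶ × 2.687 m × 228 = 5.6363×10⁻³ m = 5.6363 mm
difference = 14.336 − 5.6363 = 8.6997 mm

8.70 mm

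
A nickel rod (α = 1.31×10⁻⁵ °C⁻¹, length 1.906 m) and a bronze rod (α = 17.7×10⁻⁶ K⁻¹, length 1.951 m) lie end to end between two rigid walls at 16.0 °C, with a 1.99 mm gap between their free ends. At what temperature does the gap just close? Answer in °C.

α₁L₁ = 2.49686×10⁻⁵ m/K, α₂L₂ = 3.45327×10⁻⁵ m/K → total 5.95013×10⁻⁵ m/K
ΔT = g/(α₁L₁+α₂L₂) = 1.99×10⁻³ / 5.95013×10⁻⁵ = 33.445 K
T = 16.0 + 33.445 = 49.445 °C

T = 49.4 °C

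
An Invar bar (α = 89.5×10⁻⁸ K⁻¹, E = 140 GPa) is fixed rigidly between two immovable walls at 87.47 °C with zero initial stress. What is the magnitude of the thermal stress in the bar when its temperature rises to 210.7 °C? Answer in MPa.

σ = 15.4 MPa

Fully constrained: the free strain ε = αΔT is blocked, so σ = Eε = EαΔT.
|ΔT| = 123.23 K
σ = 140×10⁹ × 89.5×10⁻⁸ × 123.23 = 1.54×10⁷ Pa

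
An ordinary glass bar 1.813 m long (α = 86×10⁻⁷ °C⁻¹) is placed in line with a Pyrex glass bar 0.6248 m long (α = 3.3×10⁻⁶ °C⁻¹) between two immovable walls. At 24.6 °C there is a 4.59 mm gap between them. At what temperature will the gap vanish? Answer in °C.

T = 285 °C

Gap closes when ΔL₁ + ΔL₂ = 4.59 mm = 4.59×10⁻³ m
(α₁L₁ + α₂L₂)ΔT = g
α₁L₁ + α₂L₂ = 86×10⁻⁷×1.813 + 3.3×10⁻⁶×0.6248 = 1.765364×10⁻⁵ m/K
ΔT = 4.59×10⁻³ / 1.765364×10⁻⁵ = 260.00 K
T = 24.6 + 260.00 = 284.60 °C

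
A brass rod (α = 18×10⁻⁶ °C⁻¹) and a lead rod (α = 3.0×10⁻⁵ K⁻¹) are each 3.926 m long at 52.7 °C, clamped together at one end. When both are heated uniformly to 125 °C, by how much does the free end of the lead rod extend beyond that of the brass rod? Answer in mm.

ΔT = 72.3 K
brass: ΔL = 18×10⁻⁶ × 3.926 m × 72.3 = 5.1093×10⁻³ m = 5.1093 mm
lead: ΔL = 3.0×10⁻⁵ × 3.926 m × 72.3 = 8.5155×10⁻³ m = 8.5155 mm
difference = 8.5155 − 5.1093 = 3.4062 mm

3.41 mm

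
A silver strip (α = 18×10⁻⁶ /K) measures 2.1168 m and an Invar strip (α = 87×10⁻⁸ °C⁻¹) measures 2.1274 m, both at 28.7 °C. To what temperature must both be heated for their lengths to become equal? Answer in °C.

L₁(1 + α₁ΔT) = L₂(1 + α₂ΔT) ⇒ ΔT = (L₂ − L₁)/(α₁L₁ − α₂L₂)
L₂ − L₁ = 2.1274 − 2.1168 = 1.06×10⁻² m
α₁L₁ − α₂L₂ = 18×10⁻⁶×2.1168 − 87×10⁻⁸×2.1274 = 3.6251562×10⁻⁵ m/K
ΔT = 1.06×10⁻² / 3.6251562×10⁻⁵ = 292.401 K
T = 28.7 + 292.401 = 321.101 °C

T = 321.1 °C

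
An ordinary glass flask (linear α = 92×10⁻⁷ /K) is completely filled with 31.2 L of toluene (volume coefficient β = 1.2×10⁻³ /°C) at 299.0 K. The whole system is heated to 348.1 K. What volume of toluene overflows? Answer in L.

1.80 L

The flask also expands: β_container ≈ 3α = 2.76×10⁻⁵ /K
Net overflow = V₀(β_liq − 3α_cont)ΔT
β − 3α = 1.20×10⁻³ − 2.76×10⁻⁵ = 1.1724×10⁻³ /K; ΔT = 49.1 K
ΔV = 31.2 × 1.1724×10⁻³ × 49.1 = 1.80 L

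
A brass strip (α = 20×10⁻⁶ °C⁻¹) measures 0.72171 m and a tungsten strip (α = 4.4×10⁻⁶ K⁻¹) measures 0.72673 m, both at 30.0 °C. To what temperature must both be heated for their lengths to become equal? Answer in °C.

Equal length when α₁L₁ΔT − α₂L₂ΔT = L₂ − L₁ = 5.02×10⁻³ m
α₁L₁ = 1.44342×10⁻⁵, α₂L₂ = 3.197612×10⁻⁶ → Δ(αL) = 1.1236588×10⁻⁵ m/K
ΔT = 5.02×10⁻³ / 1.1236588×10⁻⁵ = 446.755 K, so T = 30.0 + 446.755 = 476.755 °C

T = 476.8 °C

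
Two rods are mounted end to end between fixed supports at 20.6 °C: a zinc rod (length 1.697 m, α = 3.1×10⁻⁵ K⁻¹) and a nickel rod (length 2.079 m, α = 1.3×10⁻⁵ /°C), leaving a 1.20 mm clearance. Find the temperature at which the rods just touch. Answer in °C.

α₁L₁ = 5.2607×10⁻⁵ m/K, α₂L₂ = 2.7027×10⁻⁵ m/K → total 7.9634×10⁻⁵ m/K
ΔT = g/(α₁L₁+α₂L₂) = 1.20×10⁻³ / 7.9634×10⁻⁵ = 15.069 K
T = 20.6 + 15.069 = 35.669 °C

T = 35.7 °C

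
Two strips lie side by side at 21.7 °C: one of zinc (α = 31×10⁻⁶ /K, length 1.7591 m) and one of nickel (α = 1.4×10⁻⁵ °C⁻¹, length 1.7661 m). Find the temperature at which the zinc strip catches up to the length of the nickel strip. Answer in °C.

L₁(1 + α₁ΔT) = L₂(1 + α₂ΔT) ⇒ ΔT = (L₂ − L₁)/(α₁L₁ − α₂L₂)
L₂ − L₁ = 1.7661 − 1.7591 = 7.00×10⁻³ m
α₁L₁ − α₂L₂ = 31×10⁻⁶×1.7591 − 1.4×10⁻⁵×1.7661 = 2.98067×10⁻⁵ m/K
ΔT = 7.00×10⁻³ / 2.98067×10⁻⁵ = 234.847 K
T = 21.7 + 234.847 = 256.547 °C

T = 256.5 °C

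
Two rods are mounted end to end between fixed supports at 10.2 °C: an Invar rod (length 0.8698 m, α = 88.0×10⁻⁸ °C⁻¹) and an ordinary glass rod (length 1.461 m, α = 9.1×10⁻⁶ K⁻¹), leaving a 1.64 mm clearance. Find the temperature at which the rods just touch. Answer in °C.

α₁L₁ = 7.65424×10⁻⁷ m/K, α₂L₂ = 1.32951×10⁻⁵ m/K → total 1.4060524×10⁻⁵ m/K
ΔT = g/(α₁L₁+α₂L₂) = 1.64×10⁻³ / 1.4060524×10⁻⁵ = 116.64 K
T = 10.2 + 116.64 = 126.84 °C

T = 127 °C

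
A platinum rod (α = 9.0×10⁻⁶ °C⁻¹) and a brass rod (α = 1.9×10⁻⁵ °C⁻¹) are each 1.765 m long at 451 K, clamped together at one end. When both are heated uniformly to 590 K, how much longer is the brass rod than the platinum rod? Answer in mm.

ΔT = 139 K
platinum: ΔL = 9.0×10⁻⁶ × 1.765 m × 139 = 2.2080×10⁻³ m = 2.2080 mm
brass: ΔL = 1.9×10⁻⁵ × 1.765 m × 139 = 4.6614×10⁻³ m = 4.6614 mm
difference = 4.6614 − 2.2080 = 2.4534 mm

2.45 mm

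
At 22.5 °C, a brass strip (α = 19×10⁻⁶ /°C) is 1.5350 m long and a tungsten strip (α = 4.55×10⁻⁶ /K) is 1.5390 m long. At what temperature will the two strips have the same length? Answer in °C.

L₁(1 + α₁ΔT) = L₂(1 + α₂ΔT) ⇒ ΔT = (L₂ − L₁)/(α₁L₁ − α₂L₂)
L₂ − L₁ = 1.5390 − 1.5350 = 4.00×10⁻³ m
α₁L₁ − α₂L₂ = 19×10⁻⁶×1.5350 − 4.55×10⁻⁶×1.5390 = 2.216255×10⁻⁵ m/K
ΔT = 4.00×10⁻³ / 2.216255×10⁻⁵ = 180.485 K
T = 22.5 + 180.485 = 202.985 °C

T = 203.0 °C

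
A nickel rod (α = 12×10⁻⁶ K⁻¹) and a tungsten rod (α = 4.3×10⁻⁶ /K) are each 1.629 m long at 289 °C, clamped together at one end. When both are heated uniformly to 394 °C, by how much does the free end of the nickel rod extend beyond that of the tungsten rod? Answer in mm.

1.32 mm

ΔT = 105 K
nickel: ΔL = 12×10⁻⁶ × 1.629 m × 105 = 2.0525×10⁻³ m = 2.0525 mm
tungsten: ΔL = 4.3×10⁻⁶ × 1.629 m × 105 = 7.3549×10⁻⁴ m = 0.73549 mm
difference = 2.0525 − 0.73549 = 1.31701 mm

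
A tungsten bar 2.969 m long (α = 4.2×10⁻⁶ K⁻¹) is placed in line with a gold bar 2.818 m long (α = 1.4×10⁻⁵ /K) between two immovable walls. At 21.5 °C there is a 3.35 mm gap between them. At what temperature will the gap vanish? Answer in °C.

α₁L₁ = 1.24698×10⁻⁵ m/K, α₂L₂ = 3.9452×10⁻⁵ m/K → total 5.19218×10⁻⁵ m/K
ΔT = g/(α₁L₁+α₂L₂) = 3.35×10⁻³ / 5.19218×10⁻⁵ = 64.520 K
T = 21.5 + 64.520 = 86.020 °C

T = 86.0 °C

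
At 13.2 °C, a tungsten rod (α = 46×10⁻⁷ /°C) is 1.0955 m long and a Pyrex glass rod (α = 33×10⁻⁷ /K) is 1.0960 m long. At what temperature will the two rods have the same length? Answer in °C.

Equal length when α₁L₁ΔT − α₂L₂ΔT = L₂ − L₁ = 5.00×10⁻⁴ m
α₁L₁ = 5.0393×10⁻⁶, α₂L₂ = 3.6168×10⁻⁶ → Δ(αL) = 1.4225×10⁻⁶ m/K
ΔT = 5.00×10⁻⁴ / 1.4225×10⁻⁶ = 351.494 K, so T = 13.2 + 351.494 = 364.694 °C

T = 364.7 °C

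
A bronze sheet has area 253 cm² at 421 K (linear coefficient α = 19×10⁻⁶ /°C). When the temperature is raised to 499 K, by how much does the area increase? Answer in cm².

Area coefficient ≈ 2α; |ΔT| = 78 K
ΔA = 2αA₀ΔT = 2(19×10⁻⁶)(253)(78) = 0.750 cm²

ΔA = 0.750 cm²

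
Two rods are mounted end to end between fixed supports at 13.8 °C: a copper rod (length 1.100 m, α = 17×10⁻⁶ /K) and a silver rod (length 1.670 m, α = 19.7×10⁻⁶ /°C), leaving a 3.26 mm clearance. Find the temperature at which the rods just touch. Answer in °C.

α₁L₁ = 1.870×10⁻⁵ m/K, α₂L₂ = 3.2899×10⁻⁵ m/K → total 5.1599×10⁻⁵ m/K
ΔT = g/(α₁L₁+α₂L₂) = 3.26×10⁻³ / 5.1599×10⁻⁵ = 63.180 K
T = 13.8 + 63.180 = 76.980 °C

T = 77.0 °C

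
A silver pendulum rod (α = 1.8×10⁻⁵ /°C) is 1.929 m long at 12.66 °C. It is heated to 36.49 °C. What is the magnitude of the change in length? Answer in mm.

|ΔT| = |36.49 − 12.66| = 23.83 K
ΔL = αL₀ΔT = (1.8×10⁻⁵)(1.929)(23.83) = 8.27×10⁻⁴ m

ΔL = 0.827 mm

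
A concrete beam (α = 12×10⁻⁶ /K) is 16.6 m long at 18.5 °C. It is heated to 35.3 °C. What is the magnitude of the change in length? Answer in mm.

ΔL = 3.35 mm

|ΔT| = |35.3 − 18.5| = 16.8 K
ΔL = αL₀ΔT = (12×10⁻⁶)(16.6)(16.8) = 3.35×10⁻³ m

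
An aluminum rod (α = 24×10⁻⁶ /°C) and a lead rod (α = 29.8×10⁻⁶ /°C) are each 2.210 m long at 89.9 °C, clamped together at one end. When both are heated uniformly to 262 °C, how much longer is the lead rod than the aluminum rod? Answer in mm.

ΔT = 172.1 K
aluminum: ΔL = 24×10⁻⁶ × 2.210 m × 172.1 = 9.1282×10⁻³ m = 9.1282 mm
lead: ΔL = 29.8×10⁻⁶ × 2.210 m × 172.1 = 1.1334×10⁻² m = 11.334 mm
difference = 11.334 − 9.1282 = 2.2058 mm

2.21 mm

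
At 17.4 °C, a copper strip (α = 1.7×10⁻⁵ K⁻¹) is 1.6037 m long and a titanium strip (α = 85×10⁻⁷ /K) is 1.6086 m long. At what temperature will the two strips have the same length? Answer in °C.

T = 378.0 °C

L₁(1 + α₁ΔT) = L₂(1 + α₂ΔT) ⇒ ΔT = (L₂ − L₁)/(α₁L₁ − α₂L₂)
L₂ − L₁ = 1.6086 − 1.6037 = 4.90×10⁻³ m
α₁L₁ − α₂L₂ = 1.7×10⁻⁵×1.6037 − 85×10⁻⁷×1.6086 = 1.35898×10⁻⁵ m/K
ΔT = 4.90×10⁻³ / 1.35898×10⁻⁵ = 360.565 K
T = 17.4 + 360.565 = 377.965 °C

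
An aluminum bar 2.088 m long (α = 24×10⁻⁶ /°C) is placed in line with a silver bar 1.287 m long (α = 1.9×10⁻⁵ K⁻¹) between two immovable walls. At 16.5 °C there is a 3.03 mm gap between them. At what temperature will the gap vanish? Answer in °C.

Gap closes when ΔL₁ + ΔL₂ = 3.03 mm = 3.03×10⁻³ m
(α₁L₁ + α₂L₂)ΔT = g
α₁L₁ + α₂L₂ = 24×10⁻⁶×2.088 + 1.9×10⁻⁵×1.287 = 7.4565×10⁻⁵ m/K
ΔT = 3.03×10⁻³ / 7.4565×10⁻⁵ = 40.636 K
T = 16.5 + 40.636 = 57.136 °C

T = 57.1 °C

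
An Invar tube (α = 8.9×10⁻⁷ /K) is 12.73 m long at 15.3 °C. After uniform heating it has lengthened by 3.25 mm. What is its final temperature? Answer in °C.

T = 302 °C

ΔL = αL₀ΔT ⇒ ΔT = ΔL / (αL₀)
ΔT = 3.25×10⁻³ m / (8.9×10⁻⁷ × 12.73 m) = 286.86 K
T = 15.3 + 286.86 = 302.16 °C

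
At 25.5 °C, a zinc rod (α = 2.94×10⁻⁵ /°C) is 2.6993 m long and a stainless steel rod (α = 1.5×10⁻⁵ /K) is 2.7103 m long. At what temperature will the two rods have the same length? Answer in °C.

L₁(1 + α₁ΔT) = L₂(1 + α₂ΔT) ⇒ ΔT = (L₂ − L₁)/(α₁L₁ − α₂L₂)
L₂ − L₁ = 2.7103 − 2.6993 = 1.10×10⁻² m
α₁L₁ − α₂L₂ = 2.94×10⁻⁵×2.6993 − 1.5×10⁻⁵×2.7103 = 3.870492×10⁻⁵ m/K
ΔT = 1.10×10⁻² / 3.870492×10⁻⁵ = 284.202 K
T = 25.5 + 284.202 = 309.702 °C

T = 309.7 °C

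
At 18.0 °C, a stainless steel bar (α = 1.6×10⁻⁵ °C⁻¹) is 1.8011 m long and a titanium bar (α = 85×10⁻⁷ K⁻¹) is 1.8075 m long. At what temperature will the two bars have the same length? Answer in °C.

L₁(1 + α₁ΔT) = L₂(1 + α₂ΔT) ⇒ ΔT = (L₂ − L₁)/(α₁L₁ − α₂L₂)
L₂ − L₁ = 1.8075 − 1.8011 = 6.40×10⁻³ m
α₁L₁ − α₂L₂ = 1.6×10⁻⁵×1.8011 − 85×10⁻⁷×1.8075 = 1.345385×10⁻⁵ m/K
ΔT = 6.40×10⁻³ / 1.345385×10⁻⁵ = 475.700 K
T = 18.0 + 475.700 = 493.700 °C

T = 493.7 °C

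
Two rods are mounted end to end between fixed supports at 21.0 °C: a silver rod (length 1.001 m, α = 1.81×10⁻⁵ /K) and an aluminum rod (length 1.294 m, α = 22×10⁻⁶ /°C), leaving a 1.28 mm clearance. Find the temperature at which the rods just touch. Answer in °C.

T = 48.5 °C

Gap closes when ΔL₁ + ΔL₂ = 1.28 mm = 1.28×10⁻³ m
(α₁L₁ + α₂L₂)ΔT = g
α₁L₁ + α₂L₂ = 1.81×10⁻⁵×1.001 + 22×10⁻⁶×1.294 = 4.65861×10⁻⁵ m/K
ΔT = 1.28×10⁻³ / 4.65861×10⁻⁵ = 27.476 K
T = 21.0 + 27.476 = 48.476 °C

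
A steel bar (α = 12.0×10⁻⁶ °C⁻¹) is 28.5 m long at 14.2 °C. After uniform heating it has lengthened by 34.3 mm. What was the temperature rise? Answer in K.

ΔL = αL₀ΔT ⇒ ΔT = ΔL / (αL₀)
ΔT = 34.3×10⁻³ m / (12.0×10⁻⁶ × 28.5 m) = 100.29 K

ΔT = 100 K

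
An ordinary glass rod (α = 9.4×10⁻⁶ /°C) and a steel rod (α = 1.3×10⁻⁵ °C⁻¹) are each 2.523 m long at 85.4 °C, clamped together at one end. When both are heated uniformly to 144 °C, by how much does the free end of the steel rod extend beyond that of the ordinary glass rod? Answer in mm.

0.532 mm

ΔT = 58.6 K
ordinary glass: ΔL = 9.4×10⁻⁶ × 2.523 m × 58.6 = 1.3898×10⁻³ m = 1.3898 mm
steel: ΔL = 1.3×10⁻⁵ × 2.523 m × 58.6 = 1.9220×10⁻³ m = 1.9220 mm
difference = 1.9220 − 1.3898 = 0.5322 mm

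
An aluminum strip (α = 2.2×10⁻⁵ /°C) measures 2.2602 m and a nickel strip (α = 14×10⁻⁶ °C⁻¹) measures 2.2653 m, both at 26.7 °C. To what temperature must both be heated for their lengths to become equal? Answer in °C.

L₁(1 + α₁ΔT) = L₂(1 + α₂ΔT) ⇒ ΔT = (L₂ − L₁)/(α₁L₁ − α₂L₂)
L₂ − L₁ = 2.2653 − 2.2602 = 5.10×10⁻³ m
α₁L₁ − α₂L₂ = 2.2×10⁻⁵×2.2602 − 14×10⁻⁶×2.2653 = 1.80102×10⁻⁵ m/K
ΔT = 5.10×10⁻³ / 1.80102×10⁻⁵ = 283.173 K
T = 26.7 + 283.173 = 309.873 °C

T = 309.9 °C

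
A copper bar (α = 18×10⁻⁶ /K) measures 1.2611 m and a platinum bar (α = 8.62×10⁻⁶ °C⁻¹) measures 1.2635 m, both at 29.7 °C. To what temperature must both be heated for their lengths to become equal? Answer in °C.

T = 232.9 °C

Equal length when α₁L₁ΔT − α₂L₂ΔT = L₂ − L₁ = 2.40×10⁻³ m
α₁L₁ = 2.26998×10⁻⁵, α₂L₂ = 1.089137×10⁻⁵ → Δ(αL) = 1.180843×10⁻⁵ m/K
ΔT = 2.40×10⁻³ / 1.180843×10⁻⁵ = 203.245 K, so T = 29.7 + 203.245 = 232.945 °C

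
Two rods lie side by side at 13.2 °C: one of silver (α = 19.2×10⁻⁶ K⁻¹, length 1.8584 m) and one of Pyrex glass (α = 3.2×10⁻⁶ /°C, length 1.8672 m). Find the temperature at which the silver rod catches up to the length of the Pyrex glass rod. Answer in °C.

T = 309.4 °C

Equal length when α₁L₁ΔT − α₂L₂ΔT = L₂ − L₁ = 8.80×10⁻³ m
α₁L₁ = 3.568128×10⁻⁵, α₂L₂ = 5.97504×10⁻⁶ → Δ(αL) = 2.970624×10⁻⁵ m/K
ΔT = 8.80×10⁻³ / 2.970624×10⁻⁵ = 296.234 K, so T = 13.2 + 296.234 = 309.434 °C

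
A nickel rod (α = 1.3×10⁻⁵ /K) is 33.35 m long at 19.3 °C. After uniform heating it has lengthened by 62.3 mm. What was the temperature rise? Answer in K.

ΔT = 144 K

ΔL = αL₀ΔT ⇒ ΔT = ΔL / (αL₀)
ΔT = 62.3×10⁻³ m / (1.3×10⁻⁵ × 33.35 m) = 143.70 K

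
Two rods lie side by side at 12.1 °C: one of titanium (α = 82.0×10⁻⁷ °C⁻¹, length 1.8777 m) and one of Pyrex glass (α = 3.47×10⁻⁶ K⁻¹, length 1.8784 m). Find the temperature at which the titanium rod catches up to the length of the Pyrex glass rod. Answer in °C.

L₁(1 + α₁ΔT) = L₂(1 + α₂ΔT) ⇒ ΔT = (L₂ − L₁)/(α₁L₁ − α₂L₂)
L₂ − L₁ = 1.8784 − 1.8777 = 7.00×10⁻⁴ m
α₁L₁ − α₂L₂ = 82.0×10⁻⁷×1.8777 − 3.47×10⁻⁶×1.8784 = 8.879092×10⁻⁶ m/K
ΔT = 7.00×10⁻⁴ / 8.879092×10⁻⁶ = 78.8369 K
T = 12.1 + 78.8369 = 90.9369 °C

T = 90.94 °C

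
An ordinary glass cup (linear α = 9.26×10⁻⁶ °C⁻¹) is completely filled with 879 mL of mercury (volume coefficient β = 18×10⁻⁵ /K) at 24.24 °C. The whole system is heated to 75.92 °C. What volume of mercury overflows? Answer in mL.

The cup also expands: β_container ≈ 3α = 2.778×10⁻⁵ /K
Net overflow = V₀(β_liq − 3α_cont)ΔT
β − 3α = 1.80×10⁻⁴ − 2.778×10⁻⁵ = 1.5222×10⁻⁴ /K; ΔT = 51.68 K
ΔV = 879 × 1.5222×10⁻⁴ × 51.68 = 6.91 mL

6.91 mL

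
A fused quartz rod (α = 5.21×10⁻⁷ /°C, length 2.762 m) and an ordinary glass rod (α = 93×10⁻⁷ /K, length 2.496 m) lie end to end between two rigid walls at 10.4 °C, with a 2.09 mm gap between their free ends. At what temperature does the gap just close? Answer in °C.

T = 95.2 °C

α₁L₁ = 1.439002×10⁻⁶ m/K, α₂L₂ = 2.32128×10⁻⁵ m/K → total 2.4651802×10⁻⁵ m/K
ΔT = g/(α₁L₁+α₂L₂) = 2.09×10⁻³ / 2.4651802×10⁻⁵ = 84.781 K
T = 10.4 + 84.781 = 95.181 °C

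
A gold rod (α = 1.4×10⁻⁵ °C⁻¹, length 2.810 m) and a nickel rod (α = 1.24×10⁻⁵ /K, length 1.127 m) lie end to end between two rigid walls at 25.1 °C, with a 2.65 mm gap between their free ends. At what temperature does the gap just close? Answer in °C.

Gap closes when ΔL₁ + ΔL₂ = 2.65 mm = 2.65×10⁻³ m
(α₁L₁ + α₂L₂)ΔT = g
α₁L₁ + α₂L₂ = 1.4×10⁻⁵×2.810 + 1.24×10⁻⁵×1.127 = 5.33148×10⁻⁵ m/K
ΔT = 2.65×10⁻³ / 5.33148×10⁻⁵ = 49.705 K
T = 25.1 + 49.705 = 74.805 °C

T = 74.8 °C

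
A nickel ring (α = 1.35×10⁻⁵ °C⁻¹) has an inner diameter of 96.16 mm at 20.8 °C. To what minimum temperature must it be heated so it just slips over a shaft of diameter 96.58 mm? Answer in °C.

Required Δd = 96.58 − 96.16 = 0.42 mm
Δd = αd₀ΔT ⇒ ΔT = Δd/(αd₀) = 0.42 / (1.35×10⁻⁵ × 96.16) = 323.53 K
T_min = 20.8 + 323.53 = 344.33 °C

T = 344 °C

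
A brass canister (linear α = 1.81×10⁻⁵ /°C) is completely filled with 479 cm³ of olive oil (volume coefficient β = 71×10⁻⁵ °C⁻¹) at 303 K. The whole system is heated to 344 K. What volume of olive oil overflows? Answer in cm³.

12.9 cm³

The canister also expands: β_container ≈ 3α = 5.43×10⁻⁵ /K
Net overflow = V₀(β_liq − 3α_cont)ΔT
β − 3α = 7.10×10⁻⁴ − 5.43×10⁻⁵ = 6.557×10⁻⁴ /K; ΔT = 41 K
ΔV = 479 × 6.557×10⁻⁴ × 41 = 12.9 cm³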